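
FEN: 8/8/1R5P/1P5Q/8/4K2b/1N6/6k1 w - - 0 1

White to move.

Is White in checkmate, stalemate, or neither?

White to move; white king on e3.
In check: no.
Legal moves for White include: Rb8, Rb7, Rg6+, Rf6, Re6, Rd6, Rc6, Ra6, Qe8, Qf7, Qg6+, Qg5+, Qf5, Qe5, Qd5, Qc5, Qh4, Qg4+, ... (list truncated; more exist).
White has legal moves and is not in check → neither.

neither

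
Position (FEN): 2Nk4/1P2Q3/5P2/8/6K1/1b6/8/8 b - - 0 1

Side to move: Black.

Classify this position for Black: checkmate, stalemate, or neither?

Black to move; black king on d8.
In check: yes, from the white queen on e7.
King squares — c7: attacked by Qe7; d7: attacked by Qe7; e7: attacked by Pf6; c8: attacked by Pb7; e8: attacked by Qe7.
Legal moves for Black: none.
In check with no legal moves → checkmate.

checkmate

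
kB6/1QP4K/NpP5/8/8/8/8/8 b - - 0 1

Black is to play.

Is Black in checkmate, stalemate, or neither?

checkmate

Black to move; black king on a8.
In check: yes, from the white queen on b7.
King squares — a7: attacked by Qb7; b7: attacked by Pc6; b8: attacked by Na6.
Legal moves for Black: none.
In check with no legal moves → checkmate.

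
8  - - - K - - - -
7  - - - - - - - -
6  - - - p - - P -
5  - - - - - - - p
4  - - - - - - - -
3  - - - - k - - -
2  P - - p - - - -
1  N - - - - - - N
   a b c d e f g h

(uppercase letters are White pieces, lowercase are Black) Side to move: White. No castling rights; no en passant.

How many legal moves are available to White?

White to move; king on d8.
In check: no.
Legal moves: Ke8, Kc8, Ke7, Kd7, Kc7, Ng3, Nf2, Nb3, Nc2+, g7, a3, a4.
Count: 12.

12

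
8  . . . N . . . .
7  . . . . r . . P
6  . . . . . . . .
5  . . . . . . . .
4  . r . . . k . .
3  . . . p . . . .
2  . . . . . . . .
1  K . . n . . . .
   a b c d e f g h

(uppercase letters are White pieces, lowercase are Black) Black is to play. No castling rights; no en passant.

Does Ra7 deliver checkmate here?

yes

After Ra7: white king on a1; in check: yes, from the black rook on a7.
King squares — b1: attacked by Rb4; a2: attacked by Ra7; b2: attacked by Nd1.
White has no legal moves → checkmate.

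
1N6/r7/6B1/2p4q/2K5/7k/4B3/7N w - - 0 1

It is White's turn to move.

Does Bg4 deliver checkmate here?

After Bg4: black king on h3; in check: yes, from the white bishop on g4.
Black has 5 legal replies: Kh4, Kxg4, Kh2, Kg2, Qxg4+.
In check but a legal move exists → not checkmate.

no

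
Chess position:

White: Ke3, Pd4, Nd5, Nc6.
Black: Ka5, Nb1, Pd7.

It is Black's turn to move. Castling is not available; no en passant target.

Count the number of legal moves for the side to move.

Black to move; king on a5.
In check: yes, from the white knight on c6.
Legal moves: Ka6, Kb5, Ka4, dxc6.
Count: 4.

4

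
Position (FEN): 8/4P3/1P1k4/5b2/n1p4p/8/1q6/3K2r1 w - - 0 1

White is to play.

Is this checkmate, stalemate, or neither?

White to move; white king on d1.
In check: yes, from the black rook on g1.
King squares — c1: attacked by Rg1; e1: attacked by Rg1; c2: attacked by Qb2; d2: attacked by Qb2; e2: attacked by Qb2.
Legal moves for White: none.
In check with no legal moves → checkmate.

checkmate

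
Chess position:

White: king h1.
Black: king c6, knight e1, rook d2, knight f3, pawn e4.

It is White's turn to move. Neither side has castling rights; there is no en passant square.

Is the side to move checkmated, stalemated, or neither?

stalemate

White to move; white king on h1.
In check: no.
King squares — g1: attacked by Nf3; g2: attacked by Ne1; h2: attacked by Rd2.
Legal moves for White: none.
Not in check and no legal moves → stalemate.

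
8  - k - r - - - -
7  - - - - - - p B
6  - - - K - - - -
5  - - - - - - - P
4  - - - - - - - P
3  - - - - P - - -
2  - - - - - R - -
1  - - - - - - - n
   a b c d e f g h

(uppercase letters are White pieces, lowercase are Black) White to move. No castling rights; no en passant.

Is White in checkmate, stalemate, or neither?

neither

White to move; white king on d6.
In check: yes, from the black rook on d8.
King squares — c5: available; d5: attacked by Rd8; e5: available; c6: available; e6: available; c7: attacked by Kb8; d7: attacked by Rd8; e7: available.
Legal moves for White: Ke7, Ke6, Kc6, Ke5, Kc5.
White is in check but has 5 legal moves → neither.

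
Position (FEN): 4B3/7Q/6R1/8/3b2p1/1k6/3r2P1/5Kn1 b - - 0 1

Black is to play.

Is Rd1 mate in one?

yes

After Rd1: white king on f1; in check: yes, from the black rook on d1.
King squares — e1: attacked by Rd1; g1: attacked by Rd1; e2: attacked by Ng1; f2: attacked by Bd4; g2: own pawn.
White has no legal moves → checkmate.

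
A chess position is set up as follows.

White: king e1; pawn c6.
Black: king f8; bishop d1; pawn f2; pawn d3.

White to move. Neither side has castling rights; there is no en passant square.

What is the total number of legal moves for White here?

White to move; king on e1.
In check: yes, from the black pawn on f2.
Legal moves: Kxf2, Kd2, Kf1, Kxd1.
Count: 4.

4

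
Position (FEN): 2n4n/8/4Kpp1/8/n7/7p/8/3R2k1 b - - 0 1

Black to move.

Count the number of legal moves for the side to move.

Black to move; king on g1.
In check: yes, from the white rook on d1.
Legal moves: Kh2, Kg2, Kf2.
Count: 3.

3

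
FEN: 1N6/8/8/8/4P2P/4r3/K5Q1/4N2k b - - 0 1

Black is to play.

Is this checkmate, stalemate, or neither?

checkmate

Black to move; black king on h1.
In check: yes, from the white queen on g2.
King squares — g1: attacked by Qg2; g2: attacked by Ne1; h2: attacked by Qg2.
Legal moves for Black: none.
In check with no legal moves → checkmate.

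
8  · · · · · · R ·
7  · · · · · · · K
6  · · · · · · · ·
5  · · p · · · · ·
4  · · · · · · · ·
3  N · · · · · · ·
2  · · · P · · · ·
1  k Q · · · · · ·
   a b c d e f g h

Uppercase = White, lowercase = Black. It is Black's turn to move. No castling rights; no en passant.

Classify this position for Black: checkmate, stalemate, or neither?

Black to move; black king on a1.
In check: yes, from the white queen on b1.
King squares — b1: attacked by Na3; a2: attacked by Qb1; b2: attacked by Qb1.
Legal moves for Black: none.
In check with no legal moves → checkmate.

checkmate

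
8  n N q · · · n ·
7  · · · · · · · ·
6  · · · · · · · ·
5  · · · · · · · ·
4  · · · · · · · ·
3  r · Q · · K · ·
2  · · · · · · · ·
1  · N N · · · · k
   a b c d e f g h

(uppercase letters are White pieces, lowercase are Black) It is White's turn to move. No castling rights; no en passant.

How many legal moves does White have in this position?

White to move; king on f3.
In check: no.
Legal moves: Nd7, Nc6, Na6, Kf4, Ke4, Kg3, Ke3, Kf2, Ke2, Qe3, Qd3, Qb3, Qxa3, Nd3, Nb3, Ne2, Na2, Nxa3, Nd2.
Count: 19.

19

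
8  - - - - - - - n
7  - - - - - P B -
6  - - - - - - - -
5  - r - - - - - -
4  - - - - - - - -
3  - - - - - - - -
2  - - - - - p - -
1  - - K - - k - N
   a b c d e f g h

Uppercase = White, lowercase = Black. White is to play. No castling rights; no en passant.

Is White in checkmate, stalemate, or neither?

neither

White to move; white king on c1.
In check: no.
Legal moves for White: Bxh8, Bf8, Bh6, Bf6, Be5, Bd4, Bc3, Bb2, Ba1, Ng3+, Nxf2, Kd2, Kc2, Kd1, f8=Q, f8=R, f8=B, f8=N.
White has 18 legal moves and is not in check → neither.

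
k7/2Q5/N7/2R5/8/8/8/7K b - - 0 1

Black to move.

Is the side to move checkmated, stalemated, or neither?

Black to move; black king on a8.
In check: no.
King squares — a7: attacked by Qc7; b7: attacked by Qc7; b8: attacked by Na6.
Legal moves for Black: none.
Not in check and no legal moves → stalemate.

stalemate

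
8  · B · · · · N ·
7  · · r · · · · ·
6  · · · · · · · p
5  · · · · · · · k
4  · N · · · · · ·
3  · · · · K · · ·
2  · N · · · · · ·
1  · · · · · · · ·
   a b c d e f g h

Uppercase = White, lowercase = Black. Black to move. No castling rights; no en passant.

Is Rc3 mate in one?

After Rc3: white king on e3; in check: yes, from the black rook on c3.
White has 8 legal replies: Kf4, Ke4, Kd4, Kf2, Ke2, Kd2, N4d3, N2d3.
In check but a legal move exists → not checkmate.

no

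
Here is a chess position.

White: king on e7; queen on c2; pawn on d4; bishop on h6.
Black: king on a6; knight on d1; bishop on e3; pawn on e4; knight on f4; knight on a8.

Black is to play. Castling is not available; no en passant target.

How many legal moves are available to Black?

Black to move; king on a6.
In check: no.
Legal moves: Nc7, Nb6, Kb7, Ka7, Kb6, Kb5, Ka5, Ng6+, Ne6, Nh5, Nd5+, Nh3, Nd3, Ng2, Ne2, Bxd4, Bf2, Bd2, Bg1, Bc1, Nc3, Nf2, Nb2.
Count: 23.

23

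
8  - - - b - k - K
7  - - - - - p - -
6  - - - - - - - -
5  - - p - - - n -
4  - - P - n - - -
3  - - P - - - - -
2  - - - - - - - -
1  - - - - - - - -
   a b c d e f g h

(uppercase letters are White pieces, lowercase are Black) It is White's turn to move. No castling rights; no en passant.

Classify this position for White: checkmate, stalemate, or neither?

stalemate

White to move; white king on h8.
In check: no.
King squares — g7: attacked by Kf8; h7: attacked by Ng5; g8: attacked by Kf8.
Legal moves for White: none.
Not in check and no legal moves → stalemate.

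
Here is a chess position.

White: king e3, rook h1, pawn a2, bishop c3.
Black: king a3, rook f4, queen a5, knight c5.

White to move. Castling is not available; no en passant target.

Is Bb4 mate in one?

no

After Bb4: black king on a3; in check: yes, from the white bishop on b4.
Black has 6 legal replies: Kxb4, Ka4, Kb2, Kxa2, Qxb4, Rxb4.
In check but a legal move exists → not checkmate.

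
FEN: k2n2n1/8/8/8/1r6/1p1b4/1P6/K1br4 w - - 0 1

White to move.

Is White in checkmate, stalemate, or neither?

stalemate

White to move; white king on a1.
In check: no.
King squares — b1: attacked by Bd3; a2: attacked by Pb3; b2: own pawn.
Legal moves for White: none.
Not in check and no legal moves → stalemate.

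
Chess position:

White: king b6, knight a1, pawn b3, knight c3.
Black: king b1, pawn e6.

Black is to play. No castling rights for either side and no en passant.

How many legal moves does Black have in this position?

Black to move; king on b1.
In check: yes, from the white knight on c3.
Legal moves: Kb2, Kc1, Kxa1.
Count: 3.

3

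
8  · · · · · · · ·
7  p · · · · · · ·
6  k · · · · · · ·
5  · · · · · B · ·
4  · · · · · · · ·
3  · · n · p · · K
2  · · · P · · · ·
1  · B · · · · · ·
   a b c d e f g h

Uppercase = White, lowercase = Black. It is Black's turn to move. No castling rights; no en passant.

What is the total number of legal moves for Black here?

Black to move; king on a6.
In check: no.
Legal moves: Kb7, Kb6, Kb5, Ka5, Nd5, Nb5, Ne4, Na4, Ne2, Na2, Nd1, Nxb1, exd2, e2.
Count: 14.

14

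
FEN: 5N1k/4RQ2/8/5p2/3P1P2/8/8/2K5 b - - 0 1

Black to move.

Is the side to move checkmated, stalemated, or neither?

Black to move; black king on h8.
In check: no.
King squares — g7: attacked by Qf7; h7: attacked by Qf7; g8: attacked by Qf7.
Legal moves for Black: none.
Not in check and no legal moves → stalemate.

stalemate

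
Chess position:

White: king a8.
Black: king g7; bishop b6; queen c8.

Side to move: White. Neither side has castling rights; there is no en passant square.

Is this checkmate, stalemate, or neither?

checkmate

White to move; white king on a8.
In check: yes, from the black queen on c8.
King squares — a7: attacked by Bb6; b7: attacked by Qc8; b8: attacked by Qc8.
Legal moves for White: none.
In check with no legal moves → checkmate.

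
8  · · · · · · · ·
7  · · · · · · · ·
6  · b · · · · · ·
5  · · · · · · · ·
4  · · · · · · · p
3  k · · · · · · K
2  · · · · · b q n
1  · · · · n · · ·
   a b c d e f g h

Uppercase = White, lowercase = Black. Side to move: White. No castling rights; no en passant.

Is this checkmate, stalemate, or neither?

checkmate

White to move; white king on h3.
In check: yes, from the black queen on g2.
King squares — g2: attacked by Ne1; h2: attacked by Qg2; g3: attacked by Bf2; g4: attacked by Qg2; h4: attacked by Bf2.
Legal moves for White: none.
In check with no legal moves → checkmate.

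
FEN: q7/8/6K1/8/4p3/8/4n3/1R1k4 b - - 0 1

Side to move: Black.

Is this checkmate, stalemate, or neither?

neither

Black to move; black king on d1.
In check: yes, from the white rook on b1.
Legal moves for Black: Kd2, Kc2, Nc1.
Black is in check but has 3 legal moves → neither.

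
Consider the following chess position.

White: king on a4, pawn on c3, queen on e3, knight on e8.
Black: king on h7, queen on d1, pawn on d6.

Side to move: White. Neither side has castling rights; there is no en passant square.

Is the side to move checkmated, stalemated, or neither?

neither

White to move; white king on a4.
In check: yes, from the black queen on d1.
Legal moves for White: Kb5, Ka5, Kb4, Ka3.
White is in check but has 4 legal moves → neither.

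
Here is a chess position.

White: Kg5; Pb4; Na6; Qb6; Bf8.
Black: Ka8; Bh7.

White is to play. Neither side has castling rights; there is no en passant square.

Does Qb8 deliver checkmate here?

yes

After Qb8: black king on a8; in check: yes, from the white queen on b8.
King squares — a7: attacked by Qb8; b7: attacked by Qb8; b8: attacked by Na6.
Black has no legal moves → checkmate.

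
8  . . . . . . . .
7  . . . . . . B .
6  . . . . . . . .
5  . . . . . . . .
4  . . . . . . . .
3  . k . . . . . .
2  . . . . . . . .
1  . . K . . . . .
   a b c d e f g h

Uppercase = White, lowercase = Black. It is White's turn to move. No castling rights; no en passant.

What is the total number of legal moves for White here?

12

White to move; king on c1.
In check: no.
Legal moves: Bh8, Bf8, Bh6, Bf6, Be5, Bd4, Bc3, Bb2, Ba1, Kd2, Kd1, Kb1.
Count: 12.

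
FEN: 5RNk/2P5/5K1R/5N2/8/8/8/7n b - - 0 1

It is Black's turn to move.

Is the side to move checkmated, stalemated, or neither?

Black to move; black king on h8.
In check: yes, from the white rook on h6.
King squares — g7: attacked by Nf5; h7: attacked by Rh6; g8: attacked by Rf8.
Legal moves for Black: none.
In check with no legal moves → checkmate.

checkmate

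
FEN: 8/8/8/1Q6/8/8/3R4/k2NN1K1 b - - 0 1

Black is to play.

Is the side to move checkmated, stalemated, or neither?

Black to move; black king on a1.
In check: no.
King squares — b1: attacked by Qb5; a2: attacked by Rd2; b2: attacked by Nd1.
Legal moves for Black: none.
Not in check and no legal moves → stalemate.

stalemate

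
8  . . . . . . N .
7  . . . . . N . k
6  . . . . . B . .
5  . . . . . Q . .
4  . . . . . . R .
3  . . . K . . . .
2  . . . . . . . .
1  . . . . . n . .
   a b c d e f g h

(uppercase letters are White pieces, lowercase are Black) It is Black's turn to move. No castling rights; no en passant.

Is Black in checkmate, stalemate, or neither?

Black to move; black king on h7.
In check: yes, from the white queen on f5.
King squares — g6: attacked by Rg4; h6: attacked by Nf7; g7: attacked by Rg4; g8: attacked by Rg4; h8: attacked by Bf6.
Legal moves for Black: none.
In check with no legal moves → checkmate.

checkmate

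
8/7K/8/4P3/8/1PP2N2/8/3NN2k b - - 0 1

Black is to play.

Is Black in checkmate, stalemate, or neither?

stalemate

Black to move; black king on h1.
In check: no.
King squares — g1: attacked by Nf3; g2: attacked by Ne1; h2: attacked by Nf3.
Legal moves for Black: none.
Not in check and no legal moves → stalemate.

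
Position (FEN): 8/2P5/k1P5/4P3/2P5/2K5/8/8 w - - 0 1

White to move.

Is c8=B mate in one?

After c8=B: black king on a6; in check: yes, from the white bishop on c8.
Black has 3 legal replies: Ka7, Kb6, Ka5.
In check but a legal move exists → not checkmate.

no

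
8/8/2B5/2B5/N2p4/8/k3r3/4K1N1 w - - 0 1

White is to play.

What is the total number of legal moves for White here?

4

White to move; king on e1.
In check: yes, from the black rook on e2.
Legal moves: Kxe2, Kf1, Kd1, Nxe2.
Count: 4.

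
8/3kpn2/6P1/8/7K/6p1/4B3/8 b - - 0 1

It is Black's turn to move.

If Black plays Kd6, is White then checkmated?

After Kd6: white king on h4; in check: no.
White is not in check, so this cannot be checkmate.

no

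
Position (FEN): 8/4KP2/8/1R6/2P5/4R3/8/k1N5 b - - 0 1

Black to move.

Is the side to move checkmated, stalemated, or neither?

stalemate

Black to move; black king on a1.
In check: no.
King squares — b1: attacked by Rb5; a2: attacked by Nc1; b2: attacked by Rb5.
Legal moves for Black: none.
Not in check and no legal moves → stalemate.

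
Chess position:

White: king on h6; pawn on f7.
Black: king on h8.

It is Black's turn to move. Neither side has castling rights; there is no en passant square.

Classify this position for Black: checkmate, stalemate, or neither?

stalemate

Black to move; black king on h8.
In check: no.
King squares — g7: attacked by Kh6; h7: attacked by Kh6; g8: attacked by Pf7.
Legal moves for Black: none.
Not in check and no legal moves → stalemate.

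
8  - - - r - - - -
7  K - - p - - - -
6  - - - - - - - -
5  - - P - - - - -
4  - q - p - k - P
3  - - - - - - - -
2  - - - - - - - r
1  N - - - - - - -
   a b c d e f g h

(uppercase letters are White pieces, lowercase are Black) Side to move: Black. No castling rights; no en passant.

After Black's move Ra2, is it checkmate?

yes

After Ra2: white king on a7; in check: yes, from the black rook on a2.
King squares — a6: attacked by Ra2; b6: attacked by Qb4; b7: attacked by Qb4; a8: attacked by Ra2; b8: attacked by Qb4.
White has no legal moves → checkmate.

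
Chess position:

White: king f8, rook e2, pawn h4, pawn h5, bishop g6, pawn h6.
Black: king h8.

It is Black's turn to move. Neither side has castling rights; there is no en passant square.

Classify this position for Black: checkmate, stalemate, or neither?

Black to move; black king on h8.
In check: no.
King squares — g7: attacked by Ph6; h7: attacked by Bg6; g8: attacked by Kf8.
Legal moves for Black: none.
Not in check and no legal moves → stalemate.

stalemate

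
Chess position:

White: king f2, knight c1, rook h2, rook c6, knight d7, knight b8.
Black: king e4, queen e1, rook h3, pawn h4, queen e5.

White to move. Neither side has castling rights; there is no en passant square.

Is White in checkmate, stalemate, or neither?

White to move; white king on f2.
In check: yes, from the black queen on e1.
King squares — e1: available; f1: attacked by Qe1; g1: attacked by Qe1; e2: attacked by Qe1; g2: available; e3: attacked by Qe1; f3: attacked by Rh3; g3: attacked by Qe1.
Legal moves for White: Kg2, Kxe1.
White is in check but has 2 legal moves → neither.

neither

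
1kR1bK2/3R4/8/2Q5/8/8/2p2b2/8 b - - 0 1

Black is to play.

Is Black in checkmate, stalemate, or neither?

Black to move; black king on b8.
In check: yes, from the white rook on c8.
King squares — a7: attacked by Qc5; b7: attacked by Rd7; c7: attacked by Qc5; a8: attacked by Rc8; c8: attacked by Qc5.
Legal moves for Black: none.
In check with no legal moves → checkmate.

checkmate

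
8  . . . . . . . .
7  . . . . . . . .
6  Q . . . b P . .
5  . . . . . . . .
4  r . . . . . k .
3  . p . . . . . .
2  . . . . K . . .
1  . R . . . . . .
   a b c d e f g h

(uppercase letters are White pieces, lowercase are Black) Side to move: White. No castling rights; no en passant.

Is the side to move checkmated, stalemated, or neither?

White to move; white king on e2.
In check: no.
Legal moves for White include: Qc8, Qa8, Qb7, Qa7, Qxe6+, Qd6, Qc6, Qb6, Qb5, Qa5, Qc4+, Qxa4+, Qd3, Ke3, Kd3, Kf2, Kd2, Kf1, ... (list truncated; more exist).
White has legal moves and is not in check → neither.

neither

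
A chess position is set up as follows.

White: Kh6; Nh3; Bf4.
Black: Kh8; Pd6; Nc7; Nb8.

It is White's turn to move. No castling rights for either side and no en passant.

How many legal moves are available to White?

14

White to move; king on h6.
In check: no.
Legal moves: Kg6, Kh5, Kg5, Bxd6, Bg5, Be5+, Bg3, Be3, Bh2, Bd2, Bc1, Ng5, Nf2, Ng1.
Count: 14.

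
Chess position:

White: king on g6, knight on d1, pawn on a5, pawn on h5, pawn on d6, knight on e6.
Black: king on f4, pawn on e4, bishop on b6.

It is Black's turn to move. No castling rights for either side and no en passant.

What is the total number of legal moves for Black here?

Black to move; king on f4.
In check: yes, from the white knight on e6.
Legal moves: Ke5, Kg4, Kg3, Kf3.
Count: 4.

4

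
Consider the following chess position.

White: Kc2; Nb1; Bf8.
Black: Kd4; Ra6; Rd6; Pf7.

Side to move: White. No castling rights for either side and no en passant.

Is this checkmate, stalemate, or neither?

White to move; white king on c2.
In check: no.
Legal moves for White: Bg7+, Be7, Bh6, Bxd6, Kb3, Kd2, Kb2, Kd1, Kc1, Nc3, Na3, Nd2.
White has 12 legal moves and is not in check → neither.

neither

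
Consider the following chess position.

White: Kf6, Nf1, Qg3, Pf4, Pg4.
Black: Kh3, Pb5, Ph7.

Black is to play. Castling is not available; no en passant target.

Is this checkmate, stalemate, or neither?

checkmate

Black to move; black king on h3.
In check: yes, from the white queen on g3.
King squares — g2: attacked by Qg3; h2: attacked by Nf1; g3: attacked by Nf1; g4: attacked by Qg3; h4: attacked by Qg3.
Legal moves for Black: none.
In check with no legal moves → checkmate.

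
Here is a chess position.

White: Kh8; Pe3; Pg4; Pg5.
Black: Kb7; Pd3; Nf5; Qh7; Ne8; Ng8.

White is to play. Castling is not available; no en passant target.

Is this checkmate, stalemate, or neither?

White to move; white king on h8.
In check: yes, from the black queen on h7.
King squares — g7: attacked by Nf5; h7: available; g8: attacked by Qh7.
Legal moves for White: Kxh7.
White is in check but has 1 legal move → neither.

neither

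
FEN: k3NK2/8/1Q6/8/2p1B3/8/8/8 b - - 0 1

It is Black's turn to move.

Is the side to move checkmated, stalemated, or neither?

checkmate

Black to move; black king on a8.
In check: yes, from the white bishop on e4.
King squares — a7: attacked by Qb6; b7: attacked by Be4; b8: attacked by Qb6.
Legal moves for Black: none.
In check with no legal moves → checkmate.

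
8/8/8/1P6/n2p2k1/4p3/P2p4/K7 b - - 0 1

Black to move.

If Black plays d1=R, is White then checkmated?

After d1=R: white king on a1; in check: yes, from the black rook on d1.
King squares — b1: attacked by Rd1; a2: own pawn; b2: attacked by Na4.
White has no legal moves → checkmate.

yes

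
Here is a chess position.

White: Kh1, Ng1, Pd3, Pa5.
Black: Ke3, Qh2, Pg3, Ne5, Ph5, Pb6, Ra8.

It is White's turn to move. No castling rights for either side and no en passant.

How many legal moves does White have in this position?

0

White to move; king on h1.
In check: yes, from the black queen on h2.
Legal moves: none.
Count: 0.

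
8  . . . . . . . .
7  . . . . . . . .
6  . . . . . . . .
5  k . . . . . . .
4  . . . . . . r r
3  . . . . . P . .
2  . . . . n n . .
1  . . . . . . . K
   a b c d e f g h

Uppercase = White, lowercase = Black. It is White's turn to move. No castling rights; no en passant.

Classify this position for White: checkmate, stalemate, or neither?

checkmate

White to move; white king on h1.
In check: yes, from the black knight on f2 and the black rook on h4.
King squares — g1: attacked by Ne2; g2: attacked by Rg4; h2: attacked by Rh4.
Legal moves for White: none.
In check with no legal moves → checkmate.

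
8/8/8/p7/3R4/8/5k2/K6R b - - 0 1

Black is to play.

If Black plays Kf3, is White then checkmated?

no

After Kf3: white king on a1; in check: no.
White is not in check, so this cannot be checkmate.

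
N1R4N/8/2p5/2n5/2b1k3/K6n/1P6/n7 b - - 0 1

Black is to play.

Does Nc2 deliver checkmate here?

yes

After Nc2: white king on a3; in check: yes, from the black knight on c2.
King squares — a2: attacked by Bc4; b2: own pawn; b3: attacked by Bc4; a4: attacked by Nc5; b4: attacked by Nc2.
White has no legal moves → checkmate.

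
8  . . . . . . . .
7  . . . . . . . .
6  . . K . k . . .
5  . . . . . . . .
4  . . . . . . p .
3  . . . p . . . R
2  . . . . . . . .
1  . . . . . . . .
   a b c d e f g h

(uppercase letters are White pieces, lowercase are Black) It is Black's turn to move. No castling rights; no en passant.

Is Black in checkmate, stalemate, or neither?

Black to move; black king on e6.
In check: no.
Legal moves for Black: Kf7, Ke7, Kf6, Kf5, Ke5, gxh3, g3, d2.
Black has 8 legal moves and is not in check → neither.

neither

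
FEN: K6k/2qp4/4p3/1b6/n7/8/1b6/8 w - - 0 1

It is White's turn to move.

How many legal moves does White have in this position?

0

White to move; king on a8.
In check: no.
Legal moves: none.
Count: 0.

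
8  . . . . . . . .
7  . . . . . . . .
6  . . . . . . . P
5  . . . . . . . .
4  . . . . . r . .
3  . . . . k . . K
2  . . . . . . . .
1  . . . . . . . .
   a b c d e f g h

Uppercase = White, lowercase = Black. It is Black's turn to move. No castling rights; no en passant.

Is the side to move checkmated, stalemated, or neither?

neither

Black to move; black king on e3.
In check: no.
Legal moves for Black include: Rf8, Rf7, Rf6, Rf5, Rh4+, Rg4, Re4, Rd4, Rc4, Rb4, Ra4, Rf3+, Rf2, Rf1, Ke4, Kd4, Kf3, Kd3, ... (list truncated; more exist).
Black has legal moves and is not in check → neither.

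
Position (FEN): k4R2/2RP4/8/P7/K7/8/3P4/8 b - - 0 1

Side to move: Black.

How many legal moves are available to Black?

Black to move; king on a8.
In check: yes, from the white rook on f8.
Legal moves: none.
Count: 0.

0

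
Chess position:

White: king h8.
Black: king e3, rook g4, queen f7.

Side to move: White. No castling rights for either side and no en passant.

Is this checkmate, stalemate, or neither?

stalemate

White to move; white king on h8.
In check: no.
King squares — g7: attacked by Rg4; h7: attacked by Qf7; g8: attacked by Rg4.
Legal moves for White: none.
Not in check and no legal moves → stalemate.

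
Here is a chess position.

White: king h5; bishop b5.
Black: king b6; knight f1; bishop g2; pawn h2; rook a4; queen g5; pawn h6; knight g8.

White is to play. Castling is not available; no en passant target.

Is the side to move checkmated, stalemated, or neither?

White to move; white king on h5.
In check: yes, from the black queen on g5.
King squares — g4: attacked by Ra4; h4: attacked by Ra4; g5: attacked by Ph6; g6: attacked by Qg5; h6: attacked by Qg5.
Legal moves for White: none.
In check with no legal moves → checkmate.

checkmate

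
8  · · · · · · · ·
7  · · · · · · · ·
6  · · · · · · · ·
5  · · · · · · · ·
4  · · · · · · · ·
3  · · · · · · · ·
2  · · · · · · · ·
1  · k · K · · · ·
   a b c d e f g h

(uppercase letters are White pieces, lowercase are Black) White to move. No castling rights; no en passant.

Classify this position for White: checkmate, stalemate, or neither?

neither

White to move; white king on d1.
In check: no.
Legal moves for White: Ke2, Kd2, Ke1.
White has 3 legal moves and is not in check → neither.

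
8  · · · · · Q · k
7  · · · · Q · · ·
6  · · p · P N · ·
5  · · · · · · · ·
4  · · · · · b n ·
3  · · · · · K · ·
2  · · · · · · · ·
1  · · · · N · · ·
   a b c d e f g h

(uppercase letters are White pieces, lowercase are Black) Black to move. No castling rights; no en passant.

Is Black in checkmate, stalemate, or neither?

Black to move; black king on h8.
In check: yes, from the white queen on f8.
King squares — g7: attacked by Qe7; h7: attacked by Nf6; g8: attacked by Nf6.
Legal moves for Black: none.
In check with no legal moves → checkmate.

checkmate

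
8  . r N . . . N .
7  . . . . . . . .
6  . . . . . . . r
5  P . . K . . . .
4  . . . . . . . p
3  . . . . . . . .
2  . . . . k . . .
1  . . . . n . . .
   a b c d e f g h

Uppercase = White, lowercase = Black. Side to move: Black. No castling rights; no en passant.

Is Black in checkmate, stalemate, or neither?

Black to move; black king on e2.
In check: no.
Legal moves for Black include: Rxc8, Ra8, Rb7, Rbb6, Rb5+, Rb4, Rb3, Rb2, Rb1, Rh8, Rh7, Rg6, Rf6, Re6, Rd6+, Rc6, Rhb6, Ra6, ... (list truncated; more exist).
Black has legal moves and is not in check → neither.

neither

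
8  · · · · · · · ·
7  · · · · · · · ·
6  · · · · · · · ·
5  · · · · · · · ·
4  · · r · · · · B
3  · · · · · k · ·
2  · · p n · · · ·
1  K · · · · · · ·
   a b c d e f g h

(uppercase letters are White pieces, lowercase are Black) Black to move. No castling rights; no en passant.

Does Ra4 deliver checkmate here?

no

After Ra4: white king on a1; in check: yes, from the black rook on a4.
White has 1 legal reply: Kb2.
In check but a legal move exists → not checkmate.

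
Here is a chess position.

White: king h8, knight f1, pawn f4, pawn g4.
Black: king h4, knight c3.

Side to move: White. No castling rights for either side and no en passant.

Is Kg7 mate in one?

After Kg7: black king on h4; in check: no.
Black is not in check, so this cannot be checkmate.

no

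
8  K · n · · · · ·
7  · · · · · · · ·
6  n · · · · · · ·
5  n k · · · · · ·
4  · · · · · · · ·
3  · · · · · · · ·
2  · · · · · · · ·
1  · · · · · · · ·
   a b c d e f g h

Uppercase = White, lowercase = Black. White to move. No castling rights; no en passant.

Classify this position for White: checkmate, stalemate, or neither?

White to move; white king on a8.
In check: no.
King squares — a7: attacked by Nc8; b7: attacked by Na5; b8: attacked by Na6.
Legal moves for White: none.
Not in check and no legal moves → stalemate.

stalemate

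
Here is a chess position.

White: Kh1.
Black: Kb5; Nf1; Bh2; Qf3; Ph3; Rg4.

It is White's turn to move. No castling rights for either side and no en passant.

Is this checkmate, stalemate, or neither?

White to move; white king on h1.
In check: yes, from the black queen on f3.
King squares — g1: attacked by Bh2; g2: attacked by Qf3; h2: attacked by Nf1.
Legal moves for White: none.
In check with no legal moves → checkmate.

checkmate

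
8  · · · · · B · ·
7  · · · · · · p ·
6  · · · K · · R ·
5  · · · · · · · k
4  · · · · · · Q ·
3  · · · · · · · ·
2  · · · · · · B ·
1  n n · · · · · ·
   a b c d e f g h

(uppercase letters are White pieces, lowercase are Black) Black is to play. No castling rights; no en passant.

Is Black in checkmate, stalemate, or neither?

Black to move; black king on h5.
In check: yes, from the white queen on g4.
King squares — g4: attacked by Rg6; h4: attacked by Qg4; g5: attacked by Qg4; g6: attacked by Qg4; h6: attacked by Rg6.
Legal moves for Black: none.
In check with no legal moves → checkmate.

checkmate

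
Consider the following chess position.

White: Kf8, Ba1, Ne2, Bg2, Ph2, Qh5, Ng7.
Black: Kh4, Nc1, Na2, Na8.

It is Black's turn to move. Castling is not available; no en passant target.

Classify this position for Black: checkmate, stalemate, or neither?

Black to move; black king on h4.
In check: yes, from the white queen on h5.
King squares — g3: attacked by Ne2; h3: attacked by Bg2; g4: attacked by Qh5; g5: attacked by Qh5; h5: attacked by Ng7.
Legal moves for Black: none.
In check with no legal moves → checkmate.

checkmate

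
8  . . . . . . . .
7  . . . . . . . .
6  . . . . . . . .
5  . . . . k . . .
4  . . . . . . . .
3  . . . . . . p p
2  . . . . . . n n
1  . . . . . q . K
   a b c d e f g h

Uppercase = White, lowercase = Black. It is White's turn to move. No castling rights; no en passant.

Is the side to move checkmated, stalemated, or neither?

checkmate

White to move; white king on h1.
In check: yes, from the black queen on f1.
King squares — g1: attacked by Qf1; g2: attacked by Qf1; h2: attacked by Pg3.
Legal moves for White: none.
In check with no legal moves → checkmate.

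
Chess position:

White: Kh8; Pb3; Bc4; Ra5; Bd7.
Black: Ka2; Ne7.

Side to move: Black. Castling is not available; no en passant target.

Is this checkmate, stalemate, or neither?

Black to move; black king on a2.
In check: yes, from the white rook on a5.
Legal moves for Black: Kb2, Kb1.
Black is in check but has 2 legal moves → neither.

neither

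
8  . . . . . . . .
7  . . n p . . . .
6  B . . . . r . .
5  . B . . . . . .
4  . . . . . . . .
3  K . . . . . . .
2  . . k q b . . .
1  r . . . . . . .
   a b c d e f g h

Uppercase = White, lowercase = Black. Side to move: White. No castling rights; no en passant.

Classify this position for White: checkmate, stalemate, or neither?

White to move; white king on a3.
In check: yes, from the black rook on a1.
King squares — a2: attacked by Ra1; b2: attacked by Kc2; b3: attacked by Kc2; a4: attacked by Ra1; b4: attacked by Qd2.
Legal moves for White: none.
In check with no legal moves → checkmate.

checkmate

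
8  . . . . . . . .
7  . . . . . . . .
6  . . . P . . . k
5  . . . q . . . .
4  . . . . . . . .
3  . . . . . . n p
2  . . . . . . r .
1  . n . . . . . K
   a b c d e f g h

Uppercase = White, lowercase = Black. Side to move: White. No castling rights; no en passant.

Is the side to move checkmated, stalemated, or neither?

checkmate

White to move; white king on h1.
In check: yes, from the black knight on g3.
King squares — g1: attacked by Rg2; g2: attacked by Ph3; h2: attacked by Rg2.
Legal moves for White: none.
In check with no legal moves → checkmate.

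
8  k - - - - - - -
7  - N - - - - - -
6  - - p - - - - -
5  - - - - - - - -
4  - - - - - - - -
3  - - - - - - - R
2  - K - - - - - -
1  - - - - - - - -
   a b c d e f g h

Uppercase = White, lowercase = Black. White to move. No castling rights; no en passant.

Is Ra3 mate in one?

no

After Ra3: black king on a8; in check: yes, from the white rook on a3.
Black has 2 legal replies: Kb8, Kxb7.
In check but a legal move exists → not checkmate.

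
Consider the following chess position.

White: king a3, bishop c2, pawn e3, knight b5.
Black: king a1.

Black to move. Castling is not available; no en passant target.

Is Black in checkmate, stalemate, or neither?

stalemate

Black to move; black king on a1.
In check: no.
King squares — b1: attacked by Bc2; a2: attacked by Ka3; b2: attacked by Ka3.
Legal moves for Black: none.
Not in check and no legal moves → stalemate.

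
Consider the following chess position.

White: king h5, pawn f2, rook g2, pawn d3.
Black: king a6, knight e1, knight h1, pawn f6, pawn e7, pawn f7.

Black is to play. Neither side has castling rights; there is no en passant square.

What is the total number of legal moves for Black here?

Black to move; king on a6.
In check: no.
Legal moves: Kb7, Ka7, Kb6, Kb5, Ka5, Ng3+, Nxf2, Nf3, Nxd3, Nxg2, Nc2, e6, f5, e5.
Count: 14.

14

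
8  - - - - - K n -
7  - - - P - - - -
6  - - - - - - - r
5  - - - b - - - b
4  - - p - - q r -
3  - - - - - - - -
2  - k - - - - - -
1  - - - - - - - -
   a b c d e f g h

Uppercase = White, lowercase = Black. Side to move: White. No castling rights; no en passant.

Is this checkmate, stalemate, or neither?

checkmate

White to move; white king on f8.
In check: yes, from the black queen on f4.
King squares — e7: attacked by Ng8; f7: attacked by Qf4; g7: attacked by Rg4; e8: attacked by Bh5; g8: attacked by Rg4.
Legal moves for White: none.
In check with no legal moves → checkmate.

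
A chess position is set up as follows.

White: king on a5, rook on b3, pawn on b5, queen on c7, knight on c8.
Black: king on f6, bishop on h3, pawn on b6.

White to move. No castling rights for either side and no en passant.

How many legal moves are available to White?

White to move; king on a5.
In check: yes, from the black pawn on b6.
Legal moves: Kxb6, Ka6, Kb4, Ka4, Nxb6, Qxb6+.
Count: 6.

6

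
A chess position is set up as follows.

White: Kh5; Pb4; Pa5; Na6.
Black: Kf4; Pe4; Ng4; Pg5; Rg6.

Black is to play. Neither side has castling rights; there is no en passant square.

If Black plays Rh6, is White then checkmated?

yes

After Rh6: white king on h5; in check: yes, from the black rook on h6.
King squares — g4: attacked by Kf4; h4: attacked by Pg5; g5: attacked by Kf4; g6: attacked by Rh6; h6: attacked by Ng4.
White has no legal moves → checkmate.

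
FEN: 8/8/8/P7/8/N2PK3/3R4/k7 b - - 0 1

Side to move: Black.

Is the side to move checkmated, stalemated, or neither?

Black to move; black king on a1.
In check: no.
King squares — b1: attacked by Na3; a2: attacked by Rd2; b2: attacked by Rd2.
Legal moves for Black: none.
Not in check and no legal moves → stalemate.

stalemate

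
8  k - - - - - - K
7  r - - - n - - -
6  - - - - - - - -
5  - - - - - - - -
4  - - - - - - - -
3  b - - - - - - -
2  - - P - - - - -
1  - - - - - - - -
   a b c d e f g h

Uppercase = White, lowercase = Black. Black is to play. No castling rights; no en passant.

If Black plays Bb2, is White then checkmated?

no

After Bb2: white king on h8; in check: yes, from the black bishop on b2.
White has 2 legal replies: Kh7, c3.
In check but a legal move exists → not checkmate.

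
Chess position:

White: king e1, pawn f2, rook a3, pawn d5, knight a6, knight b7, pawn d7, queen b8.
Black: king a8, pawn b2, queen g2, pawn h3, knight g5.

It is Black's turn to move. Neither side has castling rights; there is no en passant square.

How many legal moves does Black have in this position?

0

Black to move; king on a8.
In check: yes, from the white queen on b8.
Legal moves: none.
Count: 0.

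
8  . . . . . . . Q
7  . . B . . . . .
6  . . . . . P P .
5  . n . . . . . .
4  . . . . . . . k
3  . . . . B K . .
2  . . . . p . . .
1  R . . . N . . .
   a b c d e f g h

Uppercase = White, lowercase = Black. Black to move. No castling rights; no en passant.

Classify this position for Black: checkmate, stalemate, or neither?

checkmate

Black to move; black king on h4.
In check: yes, from the white queen on h8.
King squares — g3: attacked by Kf3; h3: attacked by Qh8; g4: attacked by Kf3; g5: attacked by Be3; h5: attacked by Qh8.
Legal moves for Black: none.
In check with no legal moves → checkmate.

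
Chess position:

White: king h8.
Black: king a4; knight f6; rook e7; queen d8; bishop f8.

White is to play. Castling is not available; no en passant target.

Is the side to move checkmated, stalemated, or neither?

White to move; white king on h8.
In check: no.
King squares — g7: attacked by Re7; h7: attacked by Nf6; g8: attacked by Nf6.
Legal moves for White: none.
Not in check and no legal moves → stalemate.

stalemate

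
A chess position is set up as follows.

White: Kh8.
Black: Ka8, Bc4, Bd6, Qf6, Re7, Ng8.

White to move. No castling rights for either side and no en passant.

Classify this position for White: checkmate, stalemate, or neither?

checkmate

White to move; white king on h8.
In check: yes, from the black queen on f6.
King squares — g7: attacked by Qf6; h7: attacked by Re7; g8: attacked by Bc4.
Legal moves for White: none.
In check with no legal moves → checkmate.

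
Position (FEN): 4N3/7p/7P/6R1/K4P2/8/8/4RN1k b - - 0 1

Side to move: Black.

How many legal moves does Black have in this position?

Black to move; king on h1.
In check: no.
Legal moves: none.
Count: 0.

0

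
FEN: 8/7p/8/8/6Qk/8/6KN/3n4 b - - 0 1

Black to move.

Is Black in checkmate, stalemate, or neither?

Black to move; black king on h4.
In check: yes, from the white queen on g4.
King squares — g3: attacked by Kg2; h3: attacked by Kg2; g4: attacked by Nh2; g5: attacked by Qg4; h5: attacked by Qg4.
Legal moves for Black: none.
In check with no legal moves → checkmate.

checkmate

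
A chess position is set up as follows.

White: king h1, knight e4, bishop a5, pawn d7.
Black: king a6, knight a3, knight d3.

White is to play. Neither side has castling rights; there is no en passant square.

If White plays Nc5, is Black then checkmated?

no

After Nc5: black king on a6; in check: yes, from the white knight on c5.
Black has 4 legal replies: Ka7, Kb5, Kxa5, Nxc5.
In check but a legal move exists → not checkmate.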